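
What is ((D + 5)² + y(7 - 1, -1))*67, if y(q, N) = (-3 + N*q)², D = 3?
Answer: 9715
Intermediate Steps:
((D + 5)² + y(7 - 1, -1))*67 = ((3 + 5)² + (-3 - (7 - 1))²)*67 = (8² + (-3 - 1*6)²)*67 = (64 + (-3 - 6)²)*67 = (64 + (-9)²)*67 = (64 + 81)*67 = 145*67 = 9715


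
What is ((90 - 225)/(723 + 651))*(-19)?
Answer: 855/458 ≈ 1.8668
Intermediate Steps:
((90 - 225)/(723 + 651))*(-19) = -135/1374*(-19) = -135*1/1374*(-19) = -45/458*(-19) = 855/458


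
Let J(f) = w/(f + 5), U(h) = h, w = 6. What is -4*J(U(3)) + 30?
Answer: 27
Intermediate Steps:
J(f) = 6/(5 + f) (J(f) = 6/(f + 5) = 6/(5 + f))
-4*J(U(3)) + 30 = -24/(5 + 3) + 30 = -24/8 + 30 = -4*3/4 + 30 = -3 + 30 = 27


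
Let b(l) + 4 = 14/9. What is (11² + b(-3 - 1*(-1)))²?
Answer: 1138489/81 ≈ 14055.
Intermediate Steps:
b(l) = -22/9 (b(l) = -4 + 14/9 = -22/9)
(11² + b(-3 - 1*(-1)))² = (11² - 22/9)² = (121 - 22/9)² = (1067/9)² = 1138489/81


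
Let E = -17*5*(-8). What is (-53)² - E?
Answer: 2129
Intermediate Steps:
E = 680 (E = -85*(-8) = 680)
(-53)² - E = (-53)² - 1*680 = 2809 - 680 = 2129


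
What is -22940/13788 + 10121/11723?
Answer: -32344318/40409181 ≈ -0.80042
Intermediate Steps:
-22940/13788 + 10121/11723 = -22940*1/13788 + 10121*(1/11723) = -5735/3447 + 10121/11723 = -32344318/40409181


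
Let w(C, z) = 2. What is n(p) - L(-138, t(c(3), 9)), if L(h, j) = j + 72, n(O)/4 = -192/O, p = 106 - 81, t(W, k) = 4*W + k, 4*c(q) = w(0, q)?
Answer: -2843/25 ≈ -113.72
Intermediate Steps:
c(q) = 1/2 (c(q) = (1/4)*2 = 1/2)
t(W, k) = k + 4*W
p = 25
n(O) = -768/O (n(O) = 4*(-192/O) = -768/O)
L(h, j) = 72 + j
n(p) - L(-138, t(c(3), 9)) = -768/25 - (72 + (9 + 4*(1/2))) = -768*1/25 - (72 + (9 + 2)) = -768/25 - (72 + 11) = -768/25 - 1*83 = -768/25 - 83 = -2843/25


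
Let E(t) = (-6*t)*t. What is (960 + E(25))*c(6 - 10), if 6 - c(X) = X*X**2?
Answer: -195300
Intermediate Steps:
E(t) = -6*t**2
c(X) = 6 - X**3 (c(X) = 6 - X*X**2 = 6 - X**3)
(960 + E(25))*c(6 - 10) = (960 - 6*25**2)*(6 - (6 - 10)**3) = (960 - 6*625)*(6 - 1*(-4)**3) = (960 - 3750)*(6 - 1*(-64)) = -2790*(6 + 64) = -2790*70 = -195300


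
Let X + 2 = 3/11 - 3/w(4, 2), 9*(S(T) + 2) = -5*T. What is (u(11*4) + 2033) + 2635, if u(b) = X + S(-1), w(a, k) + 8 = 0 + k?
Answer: 923735/198 ≈ 4665.3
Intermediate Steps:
w(a, k) = -8 + k (w(a, k) = -8 + (0 + k) = -8 + k)
S(T) = -2 - 5*T/9 (S(T) = -2 + (-5*T)/9 = -2 - 5*T/9)
X = -27/22 (X = -2 + (3/11 - 3/(-8 + 2)) = -2 + (3*(1/11) - 3/(-6)) = -2 + (3/11 - 3*(-1/6)) = -2 + (3/11 + 1/2) = -2 + 17/22 = -27/22 ≈ -1.2273)
u(b) = -529/198 (u(b) = -27/22 + (-2 - 5/9*(-1)) = -27/22 + (-2 + 5/9) = -27/22 - 13/9 = -529/198)
(u(11*4) + 2033) + 2635 = (-529/198 + 2033) + 2635 = 402005/198 + 2635 = 923735/198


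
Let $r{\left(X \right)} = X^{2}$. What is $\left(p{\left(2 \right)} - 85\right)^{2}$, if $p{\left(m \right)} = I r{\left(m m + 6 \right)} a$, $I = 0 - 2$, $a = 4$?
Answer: $783225$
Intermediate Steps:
$I = -2$
$p{\left(m \right)} = - 8 \left(6 + m^{2}\right)^{2}$ ($p{\left(m \right)} = - 2 \left(m m + 6\right)^{2} \cdot 4 = - 2 \left(m^{2} + 6\right)^{2} \cdot 4 = - 2 \left(6 + m^{2}\right)^{2} \cdot 4 = - 8 \left(6 + m^{2}\right)^{2}$)
$\left(p{\left(2 \right)} - 85\right)^{2} = \left(- 8 \left(6 + 2^{2}\right)^{2} - 85\right)^{2} = \left(- 8 \left(6 + 4\right)^{2} - 85\right)^{2} = \left(- 8 \cdot 10^{2} - 85\right)^{2} = \left(\left(-8\right) 100 - 85\right)^{2} = \left(-800 - 85\right)^{2} = \left(-885\right)^{2} = 783225$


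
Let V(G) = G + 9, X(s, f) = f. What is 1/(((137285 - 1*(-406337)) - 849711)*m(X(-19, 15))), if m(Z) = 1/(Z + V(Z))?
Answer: -39/306089 ≈ -0.00012741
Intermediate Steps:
V(G) = 9 + G
m(Z) = 1/(9 + 2*Z) (m(Z) = 1/(Z + (9 + Z)) = 1/(9 + 2*Z))
1/(((137285 - 1*(-406337)) - 849711)*m(X(-19, 15))) = 1/(((137285 - 1*(-406337)) - 849711)*(1/(9 + 2*15))) = 1/(((137285 + 406337) - 849711)*(1/(9 + 30))) = 1/((543622 - 849711)*(1/39)) = 1/((-306089)*(1/39)) = -1/306089*39 = -39/306089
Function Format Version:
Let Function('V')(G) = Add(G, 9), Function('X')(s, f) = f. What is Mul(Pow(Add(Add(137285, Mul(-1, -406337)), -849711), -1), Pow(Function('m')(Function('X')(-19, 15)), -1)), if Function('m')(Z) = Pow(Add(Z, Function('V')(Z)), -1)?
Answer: Rational(-39, 306089) ≈ -0.00012741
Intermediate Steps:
Function('V')(G) = Add(9, G)
Function('m')(Z) = Pow(Add(9, Mul(2, Z)), -1) (Function('m')(Z) = Pow(Add(Z, Add(9, Z)), -1) = Pow(Add(9, Mul(2, Z)), -1))
Mul(Pow(Add(Add(137285, Mul(-1, -406337)), -849711), -1), Pow(Function('m')(Function('X')(-19, 15)), -1)) = Mul(Pow(Add(Add(137285, Mul(-1, -406337)), -849711), -1), Pow(Pow(Add(9, Mul(2, 15)), -1), -1)) = Mul(Pow(Add(Add(137285, 406337), -849711), -1), Pow(Pow(Add(9, 30), -1), -1)) = Mul(Pow(Add(543622, -849711), -1), Pow(Pow(39, -1), -1)) = Mul(Pow(-306089, -1), Pow(Rational(1, 39), -1)) = Mul(Rational(-1, 306089), 39) = Rational(-39, 306089)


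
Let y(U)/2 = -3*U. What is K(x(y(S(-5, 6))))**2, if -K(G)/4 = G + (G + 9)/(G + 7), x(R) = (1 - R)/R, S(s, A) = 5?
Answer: 10510564/7209225 ≈ 1.4579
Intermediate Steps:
y(U) = -6*U (y(U) = 2*(-3*U) = -6*U)
x(R) = (1 - R)/R
K(G) = -4*G - 4*(9 + G)/(7 + G) (K(G) = -4*(G + (G + 9)/(G + 7)) = -4*(G + (9 + G)/(7 + G)) = -4*G - 4*(9 + G)/(7 + G))
K(x(y(S(-5, 6))))**2 = (4*(-9 - ((1 - (-6)*5)/((-6*5)))**2 - 8*(1 - (-6)*5)/((-6*5)))/(7 + (1 - (-6)*5)/((-6*5))))**2 = (4*(-9 - ((1 - 1*(-30))/(-30))**2 - 8*(1 - 1*(-30))/(-30))/(7 + (1 - 1*(-30))/(-30)))**2 = (4*(-9 - (-(1 + 30)/30)**2 - (-4)*(1 + 30)/15)/(7 - (1 + 30)/30))**2 = (4*(-9 - (-1/30*31)**2 - (-4)*31/15)/(7 - 1/30*31))**2 = (4*(-9 - (-31/30)**2 - 8*(-31/30))/(7 - 31/30))**2 = (4*(-9 - 1*961/900 + 124/15)/(179/30))**2 = (4*(30/179)*(-9 - 961/900 + 124/15))**2 = (4*(30/179)*(-1621/900))**2 = (-3242/2685)**2 = 10510564/7209225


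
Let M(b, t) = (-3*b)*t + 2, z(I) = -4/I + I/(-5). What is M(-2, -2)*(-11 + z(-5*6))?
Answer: 146/3 ≈ 48.667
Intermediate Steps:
z(I) = -4/I - I/5 (z(I) = -4/I + I*(-⅕) = -4/I - I/5)
M(b, t) = 2 - 3*b*t (M(b, t) = -3*b*t + 2 = 2 - 3*b*t)
M(-2, -2)*(-11 + z(-5*6)) = (2 - 3*(-2)*(-2))*(-11 + (-4/((-5*6)) - (-1)*6)) = (2 - 12)*(-11 + (-4/(-30) - ⅕*(-30))) = -10*(-11 + (-4*(-1/30) + 6)) = -10*(-11 + (2/15 + 6)) = -10*(-11 + 92/15) = -10*(-73/15) = 146/3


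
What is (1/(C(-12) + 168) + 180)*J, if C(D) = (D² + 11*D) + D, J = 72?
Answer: 90723/7 ≈ 12960.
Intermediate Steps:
C(D) = D² + 12*D
(1/(C(-12) + 168) + 180)*J = (1/(-12*(12 - 12) + 168) + 180)*72 = (1/(-12*0 + 168) + 180)*72 = (1/(0 + 168) + 180)*72 = (1/168 + 180)*72 = (30241/168)*72 = 90723/7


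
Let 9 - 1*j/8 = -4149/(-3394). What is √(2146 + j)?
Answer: 5*√254370118/1697 ≈ 46.992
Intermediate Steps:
j = 105588/1697 (j = 72 - (-33192)/(-3394) = 72 - (-33192)*(-1)/3394 = 72 - 8*4149/3394 = 72 - 16596/1697 = 105588/1697 ≈ 62.220)
√(2146 + j) = √(2146 + 105588/1697) = √(3747350/1697) = 5*√254370118/1697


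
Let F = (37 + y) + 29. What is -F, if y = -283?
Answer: 217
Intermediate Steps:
F = -217 (F = (37 - 283) + 29 = -246 + 29 = -217)
-F = -1*(-217) = 217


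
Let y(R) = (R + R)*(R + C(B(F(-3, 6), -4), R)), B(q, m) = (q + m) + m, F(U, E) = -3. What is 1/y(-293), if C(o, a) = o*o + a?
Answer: 1/272490 ≈ 3.6699e-6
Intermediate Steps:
B(q, m) = q + 2*m (B(q, m) = (m + q) + m = q + 2*m)
C(o, a) = a + o**2 (C(o, a) = o**2 + a = a + o**2)
y(R) = 2*R*(121 + 2*R) (y(R) = (R + R)*(R + (R + (-3 + 2*(-4))**2)) = (2*R)*(R + (R + (-3 - 8)**2)) = (2*R)*(R + (R + (-11)**2)) = (2*R)*(R + (R + 121)) = (2*R)*(R + (121 + R)) = (2*R)*(121 + 2*R) = 2*R*(121 + 2*R))
1/y(-293) = 1/(2*(-293)*(121 + 2*(-293))) = 1/(2*(-293)*(121 - 586)) = 1/(2*(-293)*(-465)) = 1/272490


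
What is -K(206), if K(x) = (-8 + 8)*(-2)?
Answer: 0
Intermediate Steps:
K(x) = 0 (K(x) = 0*(-2) = 0)
-K(206) = -1*0 = 0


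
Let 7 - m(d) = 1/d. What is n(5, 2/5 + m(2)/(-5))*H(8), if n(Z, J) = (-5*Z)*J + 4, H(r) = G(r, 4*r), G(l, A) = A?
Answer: 848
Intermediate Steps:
m(d) = 7 - 1/d
H(r) = 4*r
n(Z, J) = 4 - 5*J*Z (n(Z, J) = -5*J*Z + 4 = 4 - 5*J*Z)
n(5, 2/5 + m(2)/(-5))*H(8) = (4 - 5*(2/5 + (7 - 1/2)/(-5))*5)*(4*8) = (4 - 5*(2*(⅕) + (7 - 1*½)*(-⅕))*5)*32 = (4 - 5*(⅖ + (7 - ½)*(-⅕))*5)*32 = (4 - 5*(⅖ + (13/2)*(-⅕))*5)*32 = (4 - 5*(⅖ - 13/10)*5)*32 = (4 - 5*(-9/10)*5)*32 = (4 + 45/2)*32 = (53/2)*32 = 848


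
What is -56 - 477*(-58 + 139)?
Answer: -38693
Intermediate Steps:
-56 - 477*(-58 + 139) = -56 - 477*81 = -56 - 38637 = -38693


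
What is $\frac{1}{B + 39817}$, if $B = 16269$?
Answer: $\frac{1}{56086} \approx 1.783 \cdot 10^{-5}$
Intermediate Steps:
$\frac{1}{B + 39817} = \frac{1}{16269 + 39817} = \frac{1}{56086}$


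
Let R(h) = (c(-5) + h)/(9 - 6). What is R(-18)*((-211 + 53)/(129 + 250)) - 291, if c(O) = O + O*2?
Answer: -108551/379 ≈ -286.41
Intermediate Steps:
c(O) = 3*O (c(O) = O + 2*O = 3*O)
R(h) = -5 + h/3 (R(h) = (3*(-5) + h)/(9 - 6) = (-15 + h)/3 = (-15 + h)*(⅓) = -5 + h/3)
R(-18)*((-211 + 53)/(129 + 250)) - 291 = (-5 + (⅓)*(-18))*((-211 + 53)/(129 + 250)) - 291 = (-5 - 6)*(-158/379) - 291 = -(-1738)/379 - 291 = -11*(-158/379) - 291 = 1738/379 - 291 = -108551/379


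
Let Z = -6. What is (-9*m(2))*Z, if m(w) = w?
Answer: 108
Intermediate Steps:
(-9*m(2))*Z = -9*2*(-6) = -18*(-6) = 108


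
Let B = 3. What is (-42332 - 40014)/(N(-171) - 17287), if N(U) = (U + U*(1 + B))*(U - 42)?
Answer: -41173/82414 ≈ -0.49959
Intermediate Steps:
N(U) = 5*U*(-42 + U) (N(U) = (U + U*(1 + 3))*(U - 42) = (U + U*4)*(-42 + U) = (U + 4*U)*(-42 + U) = (5*U)*(-42 + U) = 5*U*(-42 + U))
(-42332 - 40014)/(N(-171) - 17287) = (-42332 - 40014)/(5*(-171)*(-42 - 171) - 17287) = -82346/(5*(-171)*(-213) - 17287) = -82346/(182115 - 17287) = -82346/164828 = -82346*1/164828 = -41173/82414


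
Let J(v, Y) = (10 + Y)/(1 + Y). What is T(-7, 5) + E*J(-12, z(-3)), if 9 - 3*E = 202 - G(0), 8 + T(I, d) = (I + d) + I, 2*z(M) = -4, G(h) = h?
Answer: 1493/3 ≈ 497.67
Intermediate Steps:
z(M) = -2 (z(M) = (½)*(-4) = -2)
J(v, Y) = (10 + Y)/(1 + Y)
T(I, d) = -8 + d + 2*I (T(I, d) = -8 + ((I + d) + I) = -8 + (d + 2*I) = -8 + d + 2*I)
E = -193/3 (E = 3 - (202 - 1*0)/3 = 3 - (202 + 0)/3 = 3 - ⅓*202 = 3 - 202/3 = -193/3 ≈ -64.333)
T(-7, 5) + E*J(-12, z(-3)) = (-8 + 5 + 2*(-7)) - 193*(10 - 2)/(3*(1 - 2)) = (-8 + 5 - 14) - 193*8/(3*(-1)) = -17 - (-193)*8/3 = -17 - 193/3*(-8) = -17 + 1544/3 = 1493/3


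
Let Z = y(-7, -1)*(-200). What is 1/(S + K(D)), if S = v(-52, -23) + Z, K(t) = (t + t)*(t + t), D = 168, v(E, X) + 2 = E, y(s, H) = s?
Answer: 1/114242 ≈ 8.7534e-6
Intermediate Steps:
v(E, X) = -2 + E
Z = 1400 (Z = -7*(-200) = 1400)
K(t) = 4*t² (K(t) = (2*t)*(2*t) = 4*t²)
S = 1346 (S = (-2 - 52) + 1400 = -54 + 1400 = 1346)
1/(S + K(D)) = 1/(1346 + 4*168²) = 1/(1346 + 4*28224) = 1/(1346 + 112896) = 1/114242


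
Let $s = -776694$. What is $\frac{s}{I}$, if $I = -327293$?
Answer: $\frac{776694}{327293} \approx 2.3731$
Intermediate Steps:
$\frac{s}{I} = - \frac{776694}{-327293} = \left(-776694\right) \left(- \frac{1}{327293}\right) = \frac{776694}{327293}$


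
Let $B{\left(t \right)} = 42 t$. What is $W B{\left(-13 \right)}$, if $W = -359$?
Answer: $196014$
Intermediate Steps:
$W B{\left(-13 \right)} = - 359 \cdot 42 \left(-13\right) = \left(-359\right) \left(-546\right) = 196014$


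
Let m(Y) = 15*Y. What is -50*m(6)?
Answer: -4500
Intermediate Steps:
-50*m(6) = -750*6 = -50*90 = -4500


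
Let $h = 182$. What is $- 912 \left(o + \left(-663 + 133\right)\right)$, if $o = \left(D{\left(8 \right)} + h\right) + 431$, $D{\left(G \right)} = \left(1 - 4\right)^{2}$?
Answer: $-83904$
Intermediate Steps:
$D{\left(G \right)} = 9$ ($D{\left(G \right)} = \left(-3\right)^{2} = 9$)
$o = 622$ ($o = \left(9 + 182\right) + 431 = 191 + 431 = 622$)
$- 912 \left(o + \left(-663 + 133\right)\right) = - 912 \left(622 + \left(-663 + 133\right)\right) = - 912 \left(622 - 530\right) = \left(-912\right) 92 = -83904$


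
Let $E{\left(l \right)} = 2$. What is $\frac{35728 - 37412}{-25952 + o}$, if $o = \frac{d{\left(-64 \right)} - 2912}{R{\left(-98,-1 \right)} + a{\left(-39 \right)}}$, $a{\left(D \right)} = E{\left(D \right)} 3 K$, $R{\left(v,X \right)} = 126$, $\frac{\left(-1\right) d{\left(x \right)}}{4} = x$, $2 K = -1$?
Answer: $\frac{51783}{798688} \approx 0.064835$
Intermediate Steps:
$K = - \frac{1}{2}$ ($K = \frac{1}{2} \left(-1\right) = - \frac{1}{2} \approx -0.5$)
$d{\left(x \right)} = - 4 x$
$a{\left(D \right)} = -3$ ($a{\left(D \right)} = 2 \cdot 3 \left(- \frac{1}{2}\right) = 6 \left(- \frac{1}{2}\right) = -3$)
$o = - \frac{2656}{123}$ ($o = \frac{\left(-4\right) \left(-64\right) - 2912}{126 - 3} = \frac{256 - 2912}{123} = \left(-2656\right) \frac{1}{123} = - \frac{2656}{123} \approx -21.594$)
$\frac{35728 - 37412}{-25952 + o} = \frac{35728 - 37412}{-25952 - \frac{2656}{123}} = - \frac{1684}{- \frac{3194752}{123}} = \left(-1684\right) \left(- \frac{123}{3194752}\right) = \frac{51783}{798688}$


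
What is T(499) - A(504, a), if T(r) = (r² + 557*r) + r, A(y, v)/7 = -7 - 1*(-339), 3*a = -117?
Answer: 525119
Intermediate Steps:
a = -39 (a = (⅓)*(-117) = -39)
A(y, v) = 2324 (A(y, v) = 7*(-7 - 1*(-339)) = 7*(-7 + 339) = 7*332 = 2324)
T(r) = r² + 558*r
T(499) - A(504, a) = 499*(558 + 499) - 1*2324 = 499*1057 - 2324 = 527443 - 2324 = 525119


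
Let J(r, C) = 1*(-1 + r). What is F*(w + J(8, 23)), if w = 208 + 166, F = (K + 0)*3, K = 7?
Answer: 8001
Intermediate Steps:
J(r, C) = -1 + r
F = 21 (F = (7 + 0)*3 = 7*3 = 21)
w = 374
F*(w + J(8, 23)) = 21*(374 + (-1 + 8)) = 21*(374 + 7) = 21*381 = 8001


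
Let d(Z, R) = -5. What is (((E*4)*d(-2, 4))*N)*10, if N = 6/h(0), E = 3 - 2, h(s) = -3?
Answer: 400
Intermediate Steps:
E = 1
N = -2 (N = 6/(-3) = 6*(-⅓) = -2)
(((E*4)*d(-2, 4))*N)*10 = (((1*4)*(-5))*(-2))*10 = ((4*(-5))*(-2))*10 = -20*(-2)*10 = 40*10 = 400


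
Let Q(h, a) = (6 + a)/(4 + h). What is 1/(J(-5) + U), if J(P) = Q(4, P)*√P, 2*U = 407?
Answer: 13024/2650389 - 8*I*√5/2650389 ≈ 0.004914 - 6.7494e-6*I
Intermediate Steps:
U = 407/2 (U = (½)*407 = 407/2 ≈ 203.50)
Q(h, a) = (6 + a)/(4 + h)
J(P) = √P*(¾ + P/8) (J(P) = ((6 + P)/(4 + 4))*√P = ((6 + P)/8)*√P = (¾ + P/8)*√P = √P*(¾ + P/8))
1/(J(-5) + U) = 1/(√(-5)*(6 - 5)/8 + 407/2) = 1/((⅛)*(I*√5)*1 + 407/2) = 1/(I*√5/8 + 407/2) = 1/(407/2 + I*√5/8)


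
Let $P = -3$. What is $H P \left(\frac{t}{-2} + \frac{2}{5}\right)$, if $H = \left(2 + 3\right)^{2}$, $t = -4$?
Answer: $-180$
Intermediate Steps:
$H = 25$ ($H = 5^{2} = 25$)
$H P \left(\frac{t}{-2} + \frac{2}{5}\right) = 25 \left(-3\right) \left(- \frac{4}{-2} + \frac{2}{5}\right) = - 75 \left(\left(-4\right) \left(- \frac{1}{2}\right) + 2 \cdot \frac{1}{5}\right) = - 75 \left(2 + \frac{2}{5}\right) = \left(-75\right) \frac{12}{5} = -180$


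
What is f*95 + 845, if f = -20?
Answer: -1055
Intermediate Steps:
f*95 + 845 = -20*95 + 845 = -1900 + 845 = -1055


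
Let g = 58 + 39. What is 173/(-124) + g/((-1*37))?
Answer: -18429/4588 ≈ -4.0168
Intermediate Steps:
g = 97
173/(-124) + g/((-1*37)) = 173/(-124) + 97/((-1*37)) = 173*(-1/124) + 97/(-37) = -173/124 + 97*(-1/37) = -173/124 - 97/37 = -18429/4588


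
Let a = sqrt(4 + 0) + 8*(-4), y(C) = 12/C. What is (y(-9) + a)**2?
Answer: 8836/9 ≈ 981.78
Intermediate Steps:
a = -30 (a = sqrt(4) - 32 = 2 - 32 = -30)
(y(-9) + a)**2 = (12/(-9) - 30)**2 = (12*(-1/9) - 30)**2 = (-4/3 - 30)**2 = (-94/3)**2 = 8836/9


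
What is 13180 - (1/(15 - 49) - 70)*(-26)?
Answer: 193107/17 ≈ 11359.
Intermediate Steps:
13180 - (1/(15 - 49) - 70)*(-26) = 13180 - (1/(-34) - 70)*(-26) = 13180 - (-1/34 - 70)*(-26) = 13180 - (-2381)*(-26)/34 = 13180 - 1*30953/17 = 13180 - 30953/17 = 193107/17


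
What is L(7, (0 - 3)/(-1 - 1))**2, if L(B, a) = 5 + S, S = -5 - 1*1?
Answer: 1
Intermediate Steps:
S = -6 (S = -5 - 1 = -6)
L(B, a) = -1 (L(B, a) = 5 - 6 = -1)
L(7, (0 - 3)/(-1 - 1))**2 = (-1)**2 = 1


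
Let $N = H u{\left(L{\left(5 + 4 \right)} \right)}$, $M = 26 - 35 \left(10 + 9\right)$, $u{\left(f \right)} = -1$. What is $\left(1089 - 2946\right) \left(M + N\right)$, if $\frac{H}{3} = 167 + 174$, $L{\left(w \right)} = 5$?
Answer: $3086334$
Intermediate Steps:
$H = 1023$ ($H = 3 \left(167 + 174\right) = 3 \cdot 341 = 1023$)
$M = -639$ ($M = 26 - 665 = -639$)
$N = -1023$ ($N = 1023 \left(-1\right) = -1023$)
$\left(1089 - 2946\right) \left(M + N\right) = \left(1089 - 2946\right) \left(-639 - 1023\right) = \left(-1857\right) \left(-1662\right) = 3086334$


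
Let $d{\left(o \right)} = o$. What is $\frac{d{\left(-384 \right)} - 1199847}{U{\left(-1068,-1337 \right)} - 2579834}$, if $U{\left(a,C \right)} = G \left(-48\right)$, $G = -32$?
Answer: $\frac{1200231}{2578298} \approx 0.46551$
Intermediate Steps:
$U{\left(a,C \right)} = 1536$ ($U{\left(a,C \right)} = \left(-32\right) \left(-48\right) = 1536$)
$\frac{d{\left(-384 \right)} - 1199847}{U{\left(-1068,-1337 \right)} - 2579834} = \frac{-384 - 1199847}{1536 - 2579834} = - \frac{1200231}{-2578298} = \left(-1200231\right) \left(- \frac{1}{2578298}\right) = \frac{1200231}{2578298}$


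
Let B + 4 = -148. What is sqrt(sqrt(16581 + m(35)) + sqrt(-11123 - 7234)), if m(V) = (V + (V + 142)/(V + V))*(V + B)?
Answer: sqrt(70*sqrt(59731770) + 4900*I*sqrt(18357))/70 ≈ 11.941 + 5.6731*I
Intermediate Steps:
B = -152 (B = -4 - 148 = -152)
m(V) = (-152 + V)*(V + (142 + V)/(2*V)) (m(V) = (V + (V + 142)/(V + V))*(V - 152) = (V + (142 + V)/((2*V)))*(-152 + V) = (V + (142 + V)*(1/(2*V)))*(-152 + V) = (V + (142 + V)/(2*V))*(-152 + V) = (-152 + V)*(V + (142 + V)/(2*V)))
sqrt(sqrt(16581 + m(35)) + sqrt(-11123 - 7234)) = sqrt(sqrt(16581 + (-5 + 35**2 - 10792/35 - 303/2*35)) + sqrt(-11123 - 7234)) = sqrt(sqrt(16581 + (-5 + 1225 - 10792*1/35 - 10605/2)) + sqrt(-18357)) = sqrt(sqrt(16581 + (-5 + 1225 - 10792/35 - 10605/2)) + I*sqrt(18357)) = sqrt(sqrt(16581 - 307359/70) + I*sqrt(18357)) = sqrt(sqrt(853311/70) + I*sqrt(18357)) = sqrt(sqrt(59731770)/70 + I*sqrt(18357))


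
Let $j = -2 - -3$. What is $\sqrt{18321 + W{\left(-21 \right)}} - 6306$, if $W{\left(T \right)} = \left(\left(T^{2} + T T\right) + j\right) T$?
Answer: $-6306 + i \sqrt{222} \approx -6306.0 + 14.9 i$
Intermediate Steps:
$j = 1$ ($j = -2 + 3 = 1$)
$W{\left(T \right)} = T \left(1 + 2 T^{2}\right)$ ($W{\left(T \right)} = \left(\left(T^{2} + T T\right) + 1\right) T = \left(\left(T^{2} + T^{2}\right) + 1\right) T = \left(2 T^{2} + 1\right) T = \left(1 + 2 T^{2}\right) T = T \left(1 + 2 T^{2}\right)$)
$\sqrt{18321 + W{\left(-21 \right)}} - 6306 = \sqrt{18321 + \left(-21 + 2 \left(-21\right)^{3}\right)} - 6306 = \sqrt{18321 + \left(-21 + 2 \left(-9261\right)\right)} - 6306 = \sqrt{18321 - 18543} - 6306 = \sqrt{-222} - 6306 = i \sqrt{222} - 6306 = -6306 + i \sqrt{222}$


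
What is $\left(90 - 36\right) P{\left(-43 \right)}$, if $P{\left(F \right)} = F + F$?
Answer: $-4644$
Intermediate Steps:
$P{\left(F \right)} = 2 F$
$\left(90 - 36\right) P{\left(-43 \right)} = \left(90 - 36\right) 2 \left(-43\right) = 54 \left(-86\right) = -4644$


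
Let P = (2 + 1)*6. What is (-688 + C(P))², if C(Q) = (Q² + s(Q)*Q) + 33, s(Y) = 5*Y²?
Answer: 831111241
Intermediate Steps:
P = 18 (P = 3*6 = 18)
C(Q) = 33 + Q² + 5*Q³ (C(Q) = (Q² + (5*Q²)*Q) + 33 = (Q² + 5*Q³) + 33 = 33 + Q² + 5*Q³)
(-688 + C(P))² = (-688 + (33 + 18² + 5*18³))² = (-688 + (33 + 324 + 5*5832))² = (-688 + (33 + 324 + 29160))² = (-688 + 29517)² = 28829² = 831111241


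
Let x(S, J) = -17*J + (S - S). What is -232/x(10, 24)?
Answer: 29/51 ≈ 0.56863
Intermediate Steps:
x(S, J) = -17*J (x(S, J) = -17*J + 0 = -17*J)
-232/x(10, 24) = -232/((-17*24)) = -232/(-408) = -232*(-1/408) = 29/51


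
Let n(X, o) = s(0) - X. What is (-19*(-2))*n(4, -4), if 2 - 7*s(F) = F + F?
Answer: -988/7 ≈ -141.14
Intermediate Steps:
s(F) = 2/7 - 2*F/7 (s(F) = 2/7 - (F + F)/7 = 2/7 - 2*F/7)
n(X, o) = 2/7 - X (n(X, o) = (2/7 - 2/7*0) - X = (2/7 + 0) - X = 2/7 - X)
(-19*(-2))*n(4, -4) = (-19*(-2))*(2/7 - 1*4) = 38*(2/7 - 4) = 38*(-26/7) = -988/7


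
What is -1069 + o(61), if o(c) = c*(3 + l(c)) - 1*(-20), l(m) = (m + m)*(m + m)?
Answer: 907058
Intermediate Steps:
l(m) = 4*m² (l(m) = (2*m)*(2*m) = 4*m²)
o(c) = 20 + c*(3 + 4*c²) (o(c) = c*(3 + 4*c²) - 1*(-20) = c*(3 + 4*c²) + 20 = 20 + c*(3 + 4*c²))
-1069 + o(61) = -1069 + (20 + 3*61 + 4*61³) = -1069 + (20 + 183 + 4*226981) = -1069 + (20 + 183 + 907924) = -1069 + 908127 = 907058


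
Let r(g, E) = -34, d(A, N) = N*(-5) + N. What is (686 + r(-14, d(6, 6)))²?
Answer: 425104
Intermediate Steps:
d(A, N) = -4*N (d(A, N) = -5*N + N = -4*N)
(686 + r(-14, d(6, 6)))² = (686 - 34)² = 652² = 425104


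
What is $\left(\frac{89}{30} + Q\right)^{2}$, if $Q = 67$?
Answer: $\frac{4405801}{900} \approx 4895.3$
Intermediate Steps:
$\left(\frac{89}{30} + Q\right)^{2} = \left(\frac{89}{30} + 67\right)^{2} = \left(\frac{2099}{30}\right)^{2} = \frac{4405801}{900}$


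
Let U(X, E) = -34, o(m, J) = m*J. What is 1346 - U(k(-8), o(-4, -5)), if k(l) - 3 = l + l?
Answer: 1380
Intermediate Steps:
k(l) = 3 + 2*l (k(l) = 3 + (l + l) = 3 + 2*l)
o(m, J) = J*m
1346 - U(k(-8), o(-4, -5)) = 1346 - 1*(-34) = 1346 + 34 = 1380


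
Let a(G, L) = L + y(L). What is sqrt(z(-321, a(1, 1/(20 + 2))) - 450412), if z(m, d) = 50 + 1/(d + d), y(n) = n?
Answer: I*sqrt(1801426)/2 ≈ 671.09*I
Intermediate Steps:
a(G, L) = 2*L (a(G, L) = L + L = 2*L)
z(m, d) = 50 + 1/(2*d)
sqrt(z(-321, a(1, 1/(20 + 2))) - 450412) = sqrt((50 + 1/(2*((2/(20 + 2))))) - 450412) = sqrt((50 + 1/(2*((2/22)))) - 450412) = sqrt((50 + 1/(2*((2*(1/22))))) - 450412) = sqrt((50 + 1/(2*(1/11))) - 450412) = sqrt((50 + (1/2)*11) - 450412) = sqrt((50 + 11/2) - 450412) = sqrt(111/2 - 450412) = sqrt(-900713/2) = I*sqrt(1801426)/2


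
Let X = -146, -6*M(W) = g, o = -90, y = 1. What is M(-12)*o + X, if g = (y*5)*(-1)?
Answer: -221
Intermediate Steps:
g = -5 (g = (1*5)*(-1) = 5*(-1) = -5)
M(W) = ⅚ (M(W) = -⅙*(-5) = ⅚)
M(-12)*o + X = (⅚)*(-90) - 146 = -75 - 146 = -221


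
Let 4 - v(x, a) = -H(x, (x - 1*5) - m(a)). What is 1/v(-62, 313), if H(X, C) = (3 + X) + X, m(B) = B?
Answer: -1/117 ≈ -0.0085470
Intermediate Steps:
H(X, C) = 3 + 2*X
v(x, a) = 7 + 2*x (v(x, a) = 4 - (-1)*(3 + 2*x) = 4 - (-3 - 2*x) = 4 + (3 + 2*x) = 7 + 2*x)
1/v(-62, 313) = 1/(7 + 2*(-62)) = 1/(7 - 124) = 1/(-117) = -1/117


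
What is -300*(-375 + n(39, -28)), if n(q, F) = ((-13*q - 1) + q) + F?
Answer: 261600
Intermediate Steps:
n(q, F) = -1 + F - 12*q (n(q, F) = ((-1 - 13*q) + q) + F = (-1 - 12*q) + F = -1 + F - 12*q)
-300*(-375 + n(39, -28)) = -300*(-375 + (-1 - 28 - 12*39)) = -300*(-375 + (-1 - 28 - 468)) = -300*(-375 - 497) = -300*(-872) = 261600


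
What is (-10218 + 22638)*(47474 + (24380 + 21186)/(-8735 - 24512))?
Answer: 19602765599040/33247 ≈ 5.8961e+8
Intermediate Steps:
(-10218 + 22638)*(47474 + (24380 + 21186)/(-8735 - 24512)) = 12420*(47474 + 45566/(-33247)) = 12420*(47474 + 45566*(-1/33247)) = 12420*(47474 - 45566/33247) = 12420*(1578322512/33247) = 19602765599040/33247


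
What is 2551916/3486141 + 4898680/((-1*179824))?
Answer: -2077324181387/78361477398 ≈ -26.510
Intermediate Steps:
2551916/3486141 + 4898680/((-1*179824)) = 2551916*(1/3486141) + 4898680/(-179824) = 2551916/3486141 + 4898680*(-1/179824) = 2551916/3486141 - 612335/22478 = -2077324181387/78361477398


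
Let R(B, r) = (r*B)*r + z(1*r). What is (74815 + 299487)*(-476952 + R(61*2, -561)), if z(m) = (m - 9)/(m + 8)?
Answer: 99352131667800/7 ≈ 1.4193e+13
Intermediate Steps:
z(m) = (-9 + m)/(8 + m)
R(B, r) = B*r² + (-9 + r)/(8 + r) (R(B, r) = (r*B)*r + (-9 + 1*r)/(8 + 1*r) = (B*r)*r + (-9 + r)/(8 + r) = B*r² + (-9 + r)/(8 + r))
(74815 + 299487)*(-476952 + R(61*2, -561)) = (74815 + 299487)*(-476952 + (-9 - 561 + (61*2)*(-561)²*(8 - 561))/(8 - 561)) = 374302*(-476952 + (-9 - 561 + 122*314721*(-553))/(-553)) = 374302*(-476952 - (-9 - 561 - 21232966986)/553) = 374302*(-476952 - 1/553*(-21232967556)) = 374302*(-476952 + 21232967556/553) = 374302*(20969213100/553) = 99352131667800/7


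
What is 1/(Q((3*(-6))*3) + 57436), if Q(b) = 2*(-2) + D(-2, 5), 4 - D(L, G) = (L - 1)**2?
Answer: 1/57427 ≈ 1.7413e-5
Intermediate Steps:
D(L, G) = 4 - (-1 + L)**2 (D(L, G) = 4 - (L - 1)**2 = 4 - (-1 + L)**2)
Q(b) = -9 (Q(b) = 2*(-2) + (4 - (-1 - 2)**2) = -4 + (4 - 1*(-3)**2) = -4 + (4 - 1*9) = -4 + (4 - 9) = -4 - 5 = -9)
1/(Q((3*(-6))*3) + 57436) = 1/(-9 + 57436) = 1/57427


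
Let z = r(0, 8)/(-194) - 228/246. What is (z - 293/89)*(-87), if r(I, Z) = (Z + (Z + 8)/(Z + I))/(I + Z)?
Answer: 1040934555/2831624 ≈ 367.61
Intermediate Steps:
r(I, Z) = (Z + (8 + Z)/(I + Z))/(I + Z)
z = -29693/31816 (z = ((8 + 8 + 8² + 0*8)/(0 + 8)²)/(-194) - 228/246 = ((8 + 8 + 64 + 0)/8²)*(-1/194) - 228*1/246 = ((1/64)*80)*(-1/194) - 38/41 = (5/4)*(-1/194) - 38/41 = -5/776 - 38/41 = -29693/31816 ≈ -0.93327)
(z - 293/89)*(-87) = (-29693/31816 - 293/89)*(-87) = -11964765/2831624*(-87) = 1040934555/2831624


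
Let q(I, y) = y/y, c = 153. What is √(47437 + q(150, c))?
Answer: √47438 ≈ 217.80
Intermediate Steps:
q(I, y) = 1
√(47437 + q(150, c)) = √(47437 + 1) = √47438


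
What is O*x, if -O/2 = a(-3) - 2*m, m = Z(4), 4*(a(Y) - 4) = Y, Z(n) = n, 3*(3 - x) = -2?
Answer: 209/6 ≈ 34.833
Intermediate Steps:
x = 11/3 (x = 3 - ⅓*(-2) = 3 + ⅔ = 11/3 ≈ 3.6667)
a(Y) = 4 + Y/4
m = 4
O = 19/2 (O = -2*((4 + (¼)*(-3)) - 2*4) = -2*((4 - ¾) - 8) = -2*(13/4 - 8) = -2*(-19/4) = 19/2 ≈ 9.5000)
O*x = (19/2)*(11/3) = 209/6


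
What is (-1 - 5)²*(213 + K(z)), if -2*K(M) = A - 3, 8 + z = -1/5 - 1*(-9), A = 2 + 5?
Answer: 7596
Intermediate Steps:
A = 7
z = ⅘ (z = -8 + (-1/5 - 1*(-9)) = -8 + (-1*⅕ + 9) = -8 + (-⅕ + 9) = -8 + 44/5 = ⅘ ≈ 0.80000)
K(M) = -2 (K(M) = -(7 - 3)/2 = -½*4 = -2)
(-1 - 5)²*(213 + K(z)) = (-1 - 5)²*(213 - 2) = (-6)²*211 = 36*211 = 7596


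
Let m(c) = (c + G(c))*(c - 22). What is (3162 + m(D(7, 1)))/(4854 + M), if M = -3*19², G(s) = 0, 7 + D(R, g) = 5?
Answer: 1070/1257 ≈ 0.85123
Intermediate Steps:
D(R, g) = -2 (D(R, g) = -7 + 5 = -2)
m(c) = c*(-22 + c) (m(c) = (c + 0)*(c - 22) = c*(-22 + c))
M = -1083 (M = -3*361 = -1083)
(3162 + m(D(7, 1)))/(4854 + M) = (3162 - 2*(-22 - 2))/(4854 - 1083) = (3162 - 2*(-24))/3771 = (3162 + 48)*(1/3771) = 3210*(1/3771) = 1070/1257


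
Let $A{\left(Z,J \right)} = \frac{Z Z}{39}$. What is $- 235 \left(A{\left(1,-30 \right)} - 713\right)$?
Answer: $\frac{6534410}{39} \approx 1.6755 \cdot 10^{5}$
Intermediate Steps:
$A{\left(Z,J \right)} = \frac{Z^{2}}{39}$ ($A{\left(Z,J \right)} = Z^{2} \cdot \frac{1}{39} = \frac{Z^{2}}{39}$)
$- 235 \left(A{\left(1,-30 \right)} - 713\right) = - 235 \left(\frac{1^{2}}{39} - 713\right) = - 235 \left(\frac{1}{39} \cdot 1 - 713\right) = - 235 \left(\frac{1}{39} - 713\right) = \left(-235\right) \left(- \frac{27806}{39}\right) = \frac{6534410}{39}$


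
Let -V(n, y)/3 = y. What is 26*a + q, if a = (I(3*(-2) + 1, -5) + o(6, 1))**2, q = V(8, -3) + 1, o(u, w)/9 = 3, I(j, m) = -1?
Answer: 17586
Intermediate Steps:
V(n, y) = -3*y
o(u, w) = 27 (o(u, w) = 9*3 = 27)
q = 10 (q = -3*(-3) + 1 = 9 + 1 = 10)
a = 676 (a = (-1 + 27)**2 = 26**2 = 676)
26*a + q = 26*676 + 10 = 17576 + 10 = 17586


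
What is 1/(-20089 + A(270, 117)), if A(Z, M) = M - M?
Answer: -1/20089 ≈ -4.9778e-5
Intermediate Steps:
A(Z, M) = 0
1/(-20089 + A(270, 117)) = 1/(-20089 + 0) = 1/(-20089) = -1/20089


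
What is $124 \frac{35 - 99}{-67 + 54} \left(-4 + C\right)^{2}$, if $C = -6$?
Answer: $\frac{793600}{13} \approx 61046.0$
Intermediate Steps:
$124 \frac{35 - 99}{-67 + 54} \left(-4 + C\right)^{2} = 124 \frac{35 - 99}{-67 + 54} \left(-4 - 6\right)^{2} = 124 \left(- \frac{64}{-13}\right) \left(-10\right)^{2} = 124 \left(\left(-64\right) \left(- \frac{1}{13}\right)\right) 100 = 124 \cdot \frac{64}{13} \cdot 100 = \frac{7936}{13} \cdot 100 = \frac{793600}{13}$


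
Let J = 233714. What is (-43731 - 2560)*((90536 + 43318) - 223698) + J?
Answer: 4159202318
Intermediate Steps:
(-43731 - 2560)*((90536 + 43318) - 223698) + J = (-43731 - 2560)*((90536 + 43318) - 223698) + 233714 = -46291*(133854 - 223698) + 233714 = -46291*(-89844) + 233714 = 4158968604 + 233714 = 4159202318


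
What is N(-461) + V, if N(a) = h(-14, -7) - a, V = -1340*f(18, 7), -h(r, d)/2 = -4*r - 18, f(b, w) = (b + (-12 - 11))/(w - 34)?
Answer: 3695/27 ≈ 136.85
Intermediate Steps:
f(b, w) = (-23 + b)/(-34 + w) (f(b, w) = (b - 23)/(-34 + w) = (-23 + b)/(-34 + w))
h(r, d) = 36 + 8*r (h(r, d) = -2*(-4*r - 18) = -2*(-18 - 4*r) = 36 + 8*r)
V = -6700/27 (V = -1340*(-23 + 18)/(-34 + 7) = -1340*(-5)/(-27) = -(-1340)*(-5)/27 = -1340*5/27 = -6700/27 ≈ -248.15)
N(a) = -76 - a (N(a) = (36 + 8*(-14)) - a = (36 - 112) - a = -76 - a)
N(-461) + V = (-76 - 1*(-461)) - 6700/27 = (-76 + 461) - 6700/27 = 385 - 6700/27 = 3695/27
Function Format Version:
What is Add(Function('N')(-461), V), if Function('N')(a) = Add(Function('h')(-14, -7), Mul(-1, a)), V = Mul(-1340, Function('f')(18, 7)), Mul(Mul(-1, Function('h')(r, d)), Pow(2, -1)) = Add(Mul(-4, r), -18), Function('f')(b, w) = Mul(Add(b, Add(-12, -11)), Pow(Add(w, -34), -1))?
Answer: Rational(3695, 27) ≈ 136.85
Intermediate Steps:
Function('f')(b, w) = Mul(Pow(Add(-34, w), -1), Add(-23, b)) (Function('f')(b, w) = Mul(Add(b, -23), Pow(Add(-34, w), -1)) = Mul(Add(-23, b), Pow(Add(-34, w), -1)) = Mul(Pow(Add(-34, w), -1), Add(-23, b)))
Function('h')(r, d) = Add(36, Mul(8, r)) (Function('h')(r, d) = Mul(-2, Add(Mul(-4, r), -18)) = Mul(-2, Add(-18, Mul(-4, r))) = Add(36, Mul(8, r)))
V = Rational(-6700, 27) (V = Mul(-1340, Mul(Pow(Add(-34, 7), -1), Add(-23, 18))) = Mul(-1340, Mul(Pow(-27, -1), -5)) = Mul(-1340, Mul(Rational(-1, 27), -5)) = Mul(-1340, Rational(5, 27)) = Rational(-6700, 27) ≈ -248.15)
Function('N')(a) = Add(-76, Mul(-1, a)) (Function('N')(a) = Add(Add(36, Mul(8, -14)), Mul(-1, a)) = Add(Add(36, -112), Mul(-1, a)) = Add(-76, Mul(-1, a)))
Add(Function('N')(-461), V) = Add(Add(-76, Mul(-1, -461)), Rational(-6700, 27)) = Add(Add(-76, 461), Rational(-6700, 27)) = Add(385, Rational(-6700, 27)) = Rational(3695, 27)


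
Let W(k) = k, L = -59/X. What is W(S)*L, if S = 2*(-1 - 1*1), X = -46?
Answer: -118/23 ≈ -5.1304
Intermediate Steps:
S = -4 (S = 2*(-1 - 1) = 2*(-2) = -4)
L = 59/46 (L = -59/(-46) = -59*(-1/46) = 59/46 ≈ 1.2826)
W(S)*L = -4*59/46 = -118/23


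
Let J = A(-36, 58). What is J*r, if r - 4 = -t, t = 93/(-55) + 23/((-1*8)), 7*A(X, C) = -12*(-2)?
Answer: 11307/385 ≈ 29.369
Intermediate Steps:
A(X, C) = 24/7 (A(X, C) = (-12*(-2))/7 = (1/7)*24 = 24/7)
t = -2009/440 (t = 93*(-1/55) + 23/(-8) = -93/55 + 23*(-1/8) = -93/55 - 23/8 = -2009/440 ≈ -4.5659)
r = 3769/440 (r = 4 - 1*(-2009/440) = 4 + 2009/440 = 3769/440 ≈ 8.5659)
J = 24/7 ≈ 3.4286
J*r = (24/7)*(3769/440) = 11307/385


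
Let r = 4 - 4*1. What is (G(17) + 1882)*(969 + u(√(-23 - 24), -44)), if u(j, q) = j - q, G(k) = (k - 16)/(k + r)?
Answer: 32410935/17 + 31995*I*√47/17 ≈ 1.9065e+6 + 12903.0*I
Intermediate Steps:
r = 0 (r = 4 - 4 = 0)
G(k) = (-16 + k)/k (G(k) = (k - 16)/(k + 0) = (-16 + k)/k)
(G(17) + 1882)*(969 + u(√(-23 - 24), -44)) = ((-16 + 17)/17 + 1882)*(969 + (√(-23 - 24) - 1*(-44))) = ((1/17)*1 + 1882)*(969 + (√(-47) + 44)) = (1/17 + 1882)*(969 + (I*√47 + 44)) = 31995*(969 + (44 + I*√47))/17 = 31995*(1013 + I*√47)/17 = 32410935/17 + 31995*I*√47/17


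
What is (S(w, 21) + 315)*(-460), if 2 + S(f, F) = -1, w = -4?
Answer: -143520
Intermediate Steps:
S(f, F) = -3 (S(f, F) = -2 - 1 = -3)
(S(w, 21) + 315)*(-460) = (-3 + 315)*(-460) = 312*(-460) = -143520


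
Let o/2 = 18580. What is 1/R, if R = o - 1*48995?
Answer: -1/11835 ≈ -8.4495e-5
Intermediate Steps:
o = 37160 (o = 2*18580 = 37160)
R = -11835 (R = 37160 - 1*48995 = 37160 - 48995 = -11835)
1/R = 1/(-11835) = -1/11835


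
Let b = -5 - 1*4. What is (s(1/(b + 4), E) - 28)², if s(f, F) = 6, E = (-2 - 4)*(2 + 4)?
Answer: 484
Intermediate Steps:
b = -9 (b = -5 - 4 = -9)
E = -36 (E = -6*6 = -36)
(s(1/(b + 4), E) - 28)² = (6 - 28)² = (-22)² = 484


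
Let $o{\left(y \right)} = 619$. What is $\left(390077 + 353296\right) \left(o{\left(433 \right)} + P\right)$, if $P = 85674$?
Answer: $64147886289$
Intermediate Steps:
$\left(390077 + 353296\right) \left(o{\left(433 \right)} + P\right) = \left(390077 + 353296\right) \left(619 + 85674\right) = 743373 \cdot 86293 = 64147886289$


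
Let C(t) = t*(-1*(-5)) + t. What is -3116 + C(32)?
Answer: -2924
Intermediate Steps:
C(t) = 6*t (C(t) = t*5 + t = 5*t + t = 6*t)
-3116 + C(32) = -3116 + 6*32 = -3116 + 192 = -2924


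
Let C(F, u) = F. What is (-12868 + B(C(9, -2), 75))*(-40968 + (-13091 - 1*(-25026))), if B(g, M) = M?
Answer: 371419169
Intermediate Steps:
(-12868 + B(C(9, -2), 75))*(-40968 + (-13091 - 1*(-25026))) = (-12868 + 75)*(-40968 + (-13091 - 1*(-25026))) = -12793*(-40968 + (-13091 + 25026)) = -12793*(-40968 + 11935) = -12793*(-29033) = 371419169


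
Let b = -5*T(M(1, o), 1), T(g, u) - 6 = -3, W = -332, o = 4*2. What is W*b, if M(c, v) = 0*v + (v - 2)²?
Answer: 4980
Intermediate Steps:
o = 8
M(c, v) = (-2 + v)² (M(c, v) = 0 + (-2 + v)² = (-2 + v)²)
T(g, u) = 3 (T(g, u) = 6 - 3 = 3)
b = -15 (b = -5*3 = -15)
W*b = -332*(-15) = 4980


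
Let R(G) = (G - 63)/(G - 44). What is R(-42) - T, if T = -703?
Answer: 60563/86 ≈ 704.22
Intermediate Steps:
R(G) = (-63 + G)/(-44 + G)
R(-42) - T = (-63 - 42)/(-44 - 42) - 1*(-703) = -105/(-86) + 703 = -1/86*(-105) + 703 = 105/86 + 703 = 60563/86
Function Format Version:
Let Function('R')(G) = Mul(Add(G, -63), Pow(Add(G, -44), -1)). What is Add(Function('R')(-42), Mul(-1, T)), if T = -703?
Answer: Rational(60563, 86) ≈ 704.22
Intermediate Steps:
Function('R')(G) = Mul(Pow(Add(-44, G), -1), Add(-63, G)) (Function('R')(G) = Mul(Add(-63, G), Pow(Add(-44, G), -1)) = Mul(Pow(Add(-44, G), -1), Add(-63, G)))
Add(Function('R')(-42), Mul(-1, T)) = Add(Mul(Pow(Add(-44, -42), -1), Add(-63, -42)), Mul(-1, -703)) = Add(Mul(Pow(-86, -1), -105), 703) = Add(Mul(Rational(-1, 86), -105), 703) = Add(Rational(105, 86), 703) = Rational(60563, 86)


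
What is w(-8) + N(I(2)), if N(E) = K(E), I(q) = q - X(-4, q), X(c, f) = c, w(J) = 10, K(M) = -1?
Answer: 9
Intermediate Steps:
I(q) = 4 + q (I(q) = q - 1*(-4) = q + 4 = 4 + q)
N(E) = -1
w(-8) + N(I(2)) = 10 - 1 = 9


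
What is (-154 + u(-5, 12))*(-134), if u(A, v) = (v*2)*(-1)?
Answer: 23852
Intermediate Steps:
u(A, v) = -2*v (u(A, v) = (2*v)*(-1) = -2*v)
(-154 + u(-5, 12))*(-134) = (-154 - 2*12)*(-134) = (-154 - 24)*(-134) = -178*(-134) = 23852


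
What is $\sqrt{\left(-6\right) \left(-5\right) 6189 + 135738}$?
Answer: $72 \sqrt{62} \approx 566.93$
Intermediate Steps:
$\sqrt{\left(-6\right) \left(-5\right) 6189 + 135738} = \sqrt{30 \cdot 6189 + 135738} = \sqrt{185670 + 135738} = \sqrt{321408} = 72 \sqrt{62}$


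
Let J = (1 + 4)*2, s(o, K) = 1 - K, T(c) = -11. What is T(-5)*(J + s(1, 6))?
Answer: -55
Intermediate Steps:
J = 10 (J = 5*2 = 10)
T(-5)*(J + s(1, 6)) = -11*(10 + (1 - 1*6)) = -11*(10 + (1 - 6)) = -11*(10 - 5) = -11*5 = -55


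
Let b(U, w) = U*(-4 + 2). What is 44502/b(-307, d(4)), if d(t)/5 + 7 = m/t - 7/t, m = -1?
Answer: 22251/307 ≈ 72.479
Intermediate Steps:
d(t) = -35 - 40/t (d(t) = -35 + 5*(-1/t - 7/t) = -35 + 5*(-8/t) = -35 - 40/t)
b(U, w) = -2*U (b(U, w) = U*(-2) = -2*U)
44502/b(-307, d(4)) = 44502/((-2*(-307))) = 44502/614 = 44502*(1/614) = 22251/307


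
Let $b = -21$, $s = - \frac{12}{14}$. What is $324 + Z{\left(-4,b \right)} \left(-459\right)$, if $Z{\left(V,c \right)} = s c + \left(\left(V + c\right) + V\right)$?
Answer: $5373$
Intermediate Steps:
$s = - \frac{6}{7}$ ($s = \left(-12\right) \frac{1}{14} = - \frac{6}{7} \approx -0.85714$)
$Z{\left(V,c \right)} = 2 V + \frac{c}{7}$ ($Z{\left(V,c \right)} = - \frac{6 c}{7} + \left(\left(V + c\right) + V\right) = - \frac{6 c}{7} + \left(c + 2 V\right) = 2 V + \frac{c}{7}$)
$324 + Z{\left(-4,b \right)} \left(-459\right) = 324 + \left(2 \left(-4\right) + \frac{1}{7} \left(-21\right)\right) \left(-459\right) = 324 + \left(-8 - 3\right) \left(-459\right) = 324 - -5049 = 324 + 5049 = 5373$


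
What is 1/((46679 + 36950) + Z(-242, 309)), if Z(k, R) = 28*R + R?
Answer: 1/92590 ≈ 1.0800e-5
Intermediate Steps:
Z(k, R) = 29*R
1/((46679 + 36950) + Z(-242, 309)) = 1/((46679 + 36950) + 29*309) = 1/(83629 + 8961) = 1/92590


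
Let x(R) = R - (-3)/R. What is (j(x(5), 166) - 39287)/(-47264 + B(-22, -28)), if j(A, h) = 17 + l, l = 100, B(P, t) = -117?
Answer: 39170/47381 ≈ 0.82670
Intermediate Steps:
x(R) = R + 3/R
j(A, h) = 117 (j(A, h) = 17 + 100 = 117)
(j(x(5), 166) - 39287)/(-47264 + B(-22, -28)) = (117 - 39287)/(-47264 - 117) = -39170/(-47381) = -39170*(-1/47381) = 39170/47381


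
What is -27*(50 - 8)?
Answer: -1134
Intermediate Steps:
-27*(50 - 8) = -27*42 = -1134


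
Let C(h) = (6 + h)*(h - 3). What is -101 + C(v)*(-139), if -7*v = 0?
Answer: 2401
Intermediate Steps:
v = 0 (v = -⅐*0 = 0)
C(h) = (-3 + h)*(6 + h) (C(h) = (6 + h)*(-3 + h) = (-3 + h)*(6 + h))
-101 + C(v)*(-139) = -101 + (-18 + 0² + 3*0)*(-139) = -101 + (-18 + 0 + 0)*(-139) = -101 - 18*(-139) = -101 + 2502 = 2401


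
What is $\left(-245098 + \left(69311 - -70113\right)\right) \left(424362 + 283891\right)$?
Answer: $-74843927522$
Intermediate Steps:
$\left(-245098 + \left(69311 - -70113\right)\right) \left(424362 + 283891\right) = \left(-245098 + \left(69311 + 70113\right)\right) 708253 = \left(-245098 + 139424\right) 708253 = \left(-105674\right) 708253 = -74843927522$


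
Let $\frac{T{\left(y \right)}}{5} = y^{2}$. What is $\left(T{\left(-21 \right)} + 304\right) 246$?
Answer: $617214$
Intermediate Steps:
$T{\left(y \right)} = 5 y^{2}$
$\left(T{\left(-21 \right)} + 304\right) 246 = \left(5 \left(-21\right)^{2} + 304\right) 246 = \left(5 \cdot 441 + 304\right) 246 = \left(2205 + 304\right) 246 = 2509 \cdot 246 = 617214$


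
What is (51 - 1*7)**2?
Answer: 1936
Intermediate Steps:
(51 - 1*7)**2 = (51 - 7)**2 = 44**2 = 1936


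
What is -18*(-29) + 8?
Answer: 530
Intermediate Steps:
-18*(-29) + 8 = 522 + 8 = 530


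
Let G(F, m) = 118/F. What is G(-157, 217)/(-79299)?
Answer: 118/12449943 ≈ 9.4780e-6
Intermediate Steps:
G(-157, 217)/(-79299) = (118/(-157))/(-79299) = (118*(-1/157))*(-1/79299) = -118/157*(-1/79299) = 118/12449943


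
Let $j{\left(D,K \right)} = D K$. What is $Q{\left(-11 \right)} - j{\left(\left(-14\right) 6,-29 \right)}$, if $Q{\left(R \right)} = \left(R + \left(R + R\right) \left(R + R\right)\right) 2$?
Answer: $-1490$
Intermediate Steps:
$Q{\left(R \right)} = 2 R + 8 R^{2}$ ($Q{\left(R \right)} = \left(R + 2 R 2 R\right) 2 = \left(R + 4 R^{2}\right) 2 = 2 R + 8 R^{2}$)
$Q{\left(-11 \right)} - j{\left(\left(-14\right) 6,-29 \right)} = 2 \left(-11\right) \left(1 + 4 \left(-11\right)\right) - \left(-14\right) 6 \left(-29\right) = 2 \left(-11\right) \left(1 - 44\right) - \left(-84\right) \left(-29\right) = 2 \left(-11\right) \left(-43\right) - 2436 = 946 - 2436 = -1490$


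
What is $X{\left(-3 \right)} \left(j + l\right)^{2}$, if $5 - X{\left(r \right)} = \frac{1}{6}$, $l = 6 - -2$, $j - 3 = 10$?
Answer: $\frac{4263}{2} \approx 2131.5$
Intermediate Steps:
$j = 13$ ($j = 3 + 10 = 13$)
$l = 8$ ($l = 6 + 2 = 8$)
$X{\left(r \right)} = \frac{29}{6}$ ($X{\left(r \right)} = 5 - \frac{1}{6} = \frac{29}{6}$)
$X{\left(-3 \right)} \left(j + l\right)^{2} = \frac{29 \left(13 + 8\right)^{2}}{6} = \frac{29 \cdot 21^{2}}{6} = \frac{29}{6} \cdot 441 = \frac{4263}{2}$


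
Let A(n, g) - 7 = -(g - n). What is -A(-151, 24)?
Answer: 168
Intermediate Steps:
A(n, g) = 7 + n - g (A(n, g) = 7 - (g - n) = 7 + (n - g) = 7 + n - g)
-A(-151, 24) = -(7 - 151 - 1*24) = -(7 - 151 - 24) = -1*(-168) = 168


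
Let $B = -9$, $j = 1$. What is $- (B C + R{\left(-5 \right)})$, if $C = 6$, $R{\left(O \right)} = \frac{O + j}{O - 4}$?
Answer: $\frac{482}{9} \approx 53.556$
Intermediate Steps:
$R{\left(O \right)} = \frac{1 + O}{-4 + O}$ ($R{\left(O \right)} = \frac{O + 1}{O - 4} = \frac{1 + O}{-4 + O}$)
$- (B C + R{\left(-5 \right)}) = - (\left(-9\right) 6 + \frac{1 - 5}{-4 - 5}) = - (-54 + \frac{1}{-9} \left(-4\right)) = - (-54 - - \frac{4}{9}) = - (-54 + \frac{4}{9}) = \left(-1\right) \left(- \frac{482}{9}\right) = \frac{482}{9}$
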